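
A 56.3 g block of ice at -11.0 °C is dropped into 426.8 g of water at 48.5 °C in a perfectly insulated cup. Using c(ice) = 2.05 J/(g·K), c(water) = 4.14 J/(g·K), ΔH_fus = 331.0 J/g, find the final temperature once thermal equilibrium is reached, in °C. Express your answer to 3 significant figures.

T_f = 32.9 °C

Heat to bring ice to 0 °C and melt it: q₁ = 56.3×2.05×11.0 + 56.3×331.0 = 19905 J
Heat the water can supply cooling to 0 °C: 426.8×4.14×48.5 = 85697.2 J > q₁, so all ice melts.
Energy balance: 426.8×4.14×(48.5 − T) = 19905 + 56.3×4.14×(T − 0)
1766.952(48.5 − T) = 19905 + 233.082 T
85697.2 − 19905 = 2000.034 T
T = 65792.2 / 2000.034 = 32.90 °C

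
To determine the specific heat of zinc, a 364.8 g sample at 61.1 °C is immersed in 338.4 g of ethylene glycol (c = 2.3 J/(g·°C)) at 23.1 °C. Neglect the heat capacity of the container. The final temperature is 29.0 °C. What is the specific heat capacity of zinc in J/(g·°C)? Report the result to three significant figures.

c = 0.392 J/(g·°C)

q_gained = (338.4 × 2.3) × (29.0 − 23.1) = 4592 J
q_lost = 364.8 × c × (61.1 − 29.0) = 11710.08 c
Set equal: c = 4592 / 11710.08 = 0.392 J/(g·°C)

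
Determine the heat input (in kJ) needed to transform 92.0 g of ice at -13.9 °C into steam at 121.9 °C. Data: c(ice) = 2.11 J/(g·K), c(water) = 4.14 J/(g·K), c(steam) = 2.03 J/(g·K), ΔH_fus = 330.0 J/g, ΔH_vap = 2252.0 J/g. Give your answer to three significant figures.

q = 282 kJ

q1 (heat ice -13.9→0.0 °C): 92.0 × 2.11 × 13.9 = 2698 J
q2 (melt at 0 °C): 92.0 × 330.0 = 30360 J
q3 (heat water 0.0→100.0 °C): 92.0 × 4.14 × 100.0 = 38088 J
q4 (vaporize at 100 °C): 92.0 × 2252.0 = 207184 J
q5 (heat steam 100.0→121.9 °C): 92.0 × 2.03 × 21.9 = 4090 J
Total: 2698 + 30360 + 38088 + 207184 + 4090 = 282420 J = 282 kJ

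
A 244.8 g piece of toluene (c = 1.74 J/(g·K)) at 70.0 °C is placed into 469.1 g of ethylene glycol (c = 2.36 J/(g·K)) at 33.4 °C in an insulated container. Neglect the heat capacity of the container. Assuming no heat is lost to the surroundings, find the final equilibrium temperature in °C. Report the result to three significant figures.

Heat lost by toluene = heat gained by ethylene glycol.
(244.8)(1.74)(70.0 − T) = (469.1)(2.36)(T − 33.4)
425.952 (70.0 − T) = 1107.076 (T − 33.4)
29817 − 425.952 T = 1107.076 T − 36976
66793 = 1533.028 T
T = 43.57 °C

T_f = 43.6 °C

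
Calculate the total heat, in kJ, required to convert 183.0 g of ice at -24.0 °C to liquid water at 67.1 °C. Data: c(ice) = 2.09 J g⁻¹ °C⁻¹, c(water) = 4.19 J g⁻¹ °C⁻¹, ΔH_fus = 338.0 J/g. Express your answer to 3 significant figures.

q = 122 kJ

q1 (heat ice -24.0→0.0 °C): 183.0 × 2.09 × 24.0 = 9179 J
q2 (melt at 0 °C): 183.0 × 338.0 = 61854 J
q3 (heat water 0.0→67.1 °C): 183.0 × 4.19 × 67.1 = 51450 J
Total: 9179 + 61854 + 51450 = 122483 J = 122 kJ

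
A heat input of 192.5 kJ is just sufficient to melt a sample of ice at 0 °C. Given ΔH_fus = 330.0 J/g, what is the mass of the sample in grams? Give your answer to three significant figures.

m = 583 g

m = q / ΔH_fus = 192500 J / 330.0 J/g = 583 g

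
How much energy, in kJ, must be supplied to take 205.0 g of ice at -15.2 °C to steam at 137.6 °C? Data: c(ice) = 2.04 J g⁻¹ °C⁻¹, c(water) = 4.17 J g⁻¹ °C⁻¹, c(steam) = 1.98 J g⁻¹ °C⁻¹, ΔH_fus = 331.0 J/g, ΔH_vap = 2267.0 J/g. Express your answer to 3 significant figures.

q = 640 kJ

q1 (heat ice -15.2→0.0 °C): 205.0 × 2.04 × 15.2 = 6357 J
q2 (melt at 0 °C): 205.0 × 331.0 = 67855 J
q3 (heat water 0.0→100.0 °C): 205.0 × 4.17 × 100.0 = 85485 J
q4 (vaporize at 100 °C): 205.0 × 2267.0 = 464735 J
q5 (heat steam 100.0→137.6 °C): 205.0 × 1.98 × 37.6 = 15262 J
Total: 6357 + 67855 + 85485 + 464735 + 15262 = 639694 J = 640 kJ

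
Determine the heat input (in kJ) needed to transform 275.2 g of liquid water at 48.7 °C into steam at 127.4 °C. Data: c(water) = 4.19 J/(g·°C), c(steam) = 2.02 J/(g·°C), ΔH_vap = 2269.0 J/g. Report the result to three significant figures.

q = 699 kJ

q1 (heat water 48.7→100.0 °C): 275.2 × 4.19 × 51.3 = 59153 J
q2 (vaporize at 100 °C): 275.2 × 2269.0 = 624429 J
q3 (heat steam 100.0→127.4 °C): 275.2 × 2.02 × 27.4 = 15232 J
Total: 59153 + 624429 + 15232 = 698814 J = 699 kJ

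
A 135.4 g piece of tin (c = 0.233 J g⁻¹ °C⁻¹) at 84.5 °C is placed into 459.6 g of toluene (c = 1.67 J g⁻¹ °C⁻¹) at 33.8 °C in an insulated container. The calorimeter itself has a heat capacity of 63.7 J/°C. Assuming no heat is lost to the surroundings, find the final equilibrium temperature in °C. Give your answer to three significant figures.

T_f = 35.7 °C

Heat lost by tin = heat gained by toluene + calorimeter.
(135.4)(0.233)(84.5 − T) = [(459.6)(1.67) + 63.7](T − 33.8)
31.5482 (84.5 − T) = 831.232 (T − 33.8)
2665.8 − 31.5482 T = 831.232 T − 28096
30761.8 = 862.7802 T
T = 35.65 °C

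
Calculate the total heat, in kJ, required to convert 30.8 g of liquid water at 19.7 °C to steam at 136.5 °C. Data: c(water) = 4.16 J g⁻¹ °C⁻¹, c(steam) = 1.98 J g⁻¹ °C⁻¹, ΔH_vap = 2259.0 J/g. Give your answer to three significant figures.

q = 82.1 kJ

q1 (heat water 19.7→100.0 °C): 30.8 × 4.16 × 80.3 = 10289 J
q2 (vaporize at 100 °C): 30.8 × 2259.0 = 69577 J
q3 (heat steam 100.0→136.5 °C): 30.8 × 1.98 × 36.5 = 2226 J
Total: 10289 + 69577 + 2226 = 82092 J = 82.1 kJ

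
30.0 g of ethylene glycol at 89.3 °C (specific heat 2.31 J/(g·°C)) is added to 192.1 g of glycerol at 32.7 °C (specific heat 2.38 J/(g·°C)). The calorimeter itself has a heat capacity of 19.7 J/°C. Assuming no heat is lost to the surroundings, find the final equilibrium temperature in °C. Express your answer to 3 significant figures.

Heat lost by ethylene glycol = heat gained by glycerol + calorimeter.
(30.0)(2.31)(89.3 − T) = [(192.1)(2.38) + 19.7](T − 32.7)
69.3 (89.3 − T) = 476.898 (T − 32.7)
6188.5 − 69.3 T = 476.898 T − 15595
21783.5 = 546.198 T
T = 39.88 °C

T_f = 39.9 °C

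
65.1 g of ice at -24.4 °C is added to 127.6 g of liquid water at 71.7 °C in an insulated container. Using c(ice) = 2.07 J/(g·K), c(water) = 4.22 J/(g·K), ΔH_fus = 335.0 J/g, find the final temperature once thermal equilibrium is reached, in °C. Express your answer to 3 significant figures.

T_f = 16.6 °C

Heat to bring ice to 0 °C and melt it: q₁ = 65.1×2.07×24.4 + 65.1×335.0 = 25097 J
Heat the water can supply cooling to 0 °C: 127.6×4.22×71.7 = 38608.4 J > q₁, so all ice melts.
Energy balance: 127.6×4.22×(71.7 − T) = 25097 + 65.1×4.22×(T − 0)
538.472(71.7 − T) = 25097 + 274.722 T
38608.4 − 25097 = 813.194 T
T = 13511.4 / 813.194 = 16.62 °C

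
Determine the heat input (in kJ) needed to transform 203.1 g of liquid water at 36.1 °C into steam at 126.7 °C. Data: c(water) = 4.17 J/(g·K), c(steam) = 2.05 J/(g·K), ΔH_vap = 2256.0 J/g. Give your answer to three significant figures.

q = 523 kJ

q1 (heat water 36.1→100.0 °C): 203.1 × 4.17 × 63.9 = 54119 J
q2 (vaporize at 100 °C): 203.1 × 2256.0 = 458194 J
q3 (heat steam 100.0→126.7 °C): 203.1 × 2.05 × 26.7 = 11117 J
Total: 54119 + 458194 + 11117 = 523430 J = 523 kJ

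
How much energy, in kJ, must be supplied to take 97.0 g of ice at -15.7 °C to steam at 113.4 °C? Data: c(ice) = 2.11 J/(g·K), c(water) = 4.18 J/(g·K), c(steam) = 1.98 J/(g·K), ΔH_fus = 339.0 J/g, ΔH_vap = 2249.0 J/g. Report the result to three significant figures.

q1 (heat ice -15.7→0.0 °C): 97.0 × 2.11 × 15.7 = 3213 J
q2 (melt at 0 °C): 97.0 × 339.0 = 32883 J
q3 (heat water 0.0→100.0 °C): 97.0 × 4.18 × 100.0 = 40546 J
q4 (vaporize at 100 °C): 97.0 × 2249.0 = 218153 J
q5 (heat steam 100.0→113.4 °C): 97.0 × 1.98 × 13.4 = 2574 J
Total: 3213 + 32883 + 40546 + 218153 + 2574 = 297369 J = 297 kJ

q = 297 kJ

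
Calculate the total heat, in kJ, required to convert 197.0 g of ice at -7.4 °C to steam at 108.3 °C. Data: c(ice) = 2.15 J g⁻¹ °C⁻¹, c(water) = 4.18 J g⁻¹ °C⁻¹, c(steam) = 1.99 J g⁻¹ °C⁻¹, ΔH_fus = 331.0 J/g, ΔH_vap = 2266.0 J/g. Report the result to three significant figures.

q = 600 kJ

q1 (heat ice -7.4→0.0 °C): 197.0 × 2.15 × 7.4 = 3134 J
q2 (melt at 0 °C): 197.0 × 331.0 = 65207 J
q3 (heat water 0.0→100.0 °C): 197.0 × 4.18 × 100.0 = 82346 J
q4 (vaporize at 100 °C): 197.0 × 2266.0 = 446402 J
q5 (heat steam 100.0→108.3 °C): 197.0 × 1.99 × 8.3 = 3254 J
Total: 3134 + 65207 + 82346 + 446402 + 3254 = 600343 J = 600 kJ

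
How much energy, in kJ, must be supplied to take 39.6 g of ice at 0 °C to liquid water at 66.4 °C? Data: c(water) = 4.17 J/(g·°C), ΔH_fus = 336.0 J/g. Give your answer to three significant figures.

q = 24.3 kJ

q1 (melt at 0 °C): 39.6 × 336.0 = 13306 J
q2 (heat water 0.0→66.4 °C): 39.6 × 4.17 × 66.4 = 10965 J
Total: 13306 + 10965 = 24271 J = 24.3 kJ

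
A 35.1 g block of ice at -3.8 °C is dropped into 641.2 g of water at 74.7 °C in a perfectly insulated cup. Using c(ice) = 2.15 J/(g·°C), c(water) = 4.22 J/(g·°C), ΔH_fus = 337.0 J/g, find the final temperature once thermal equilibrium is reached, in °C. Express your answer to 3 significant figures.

Heat to bring ice to 0 °C and melt it: q₁ = 35.1×2.15×3.8 + 35.1×337.0 = 12115 J
Heat the water can supply cooling to 0 °C: 641.2×4.22×74.7 = 202128 J > q₁, so all ice melts.
Energy balance: 641.2×4.22×(74.7 − T) = 12115 + 35.1×4.22×(T − 0)
2705.864(74.7 − T) = 12115 + 148.122 T
202128 − 12115 = 2853.986 T
T = 190013 / 2853.986 = 66.58 °C

T_f = 66.6 °C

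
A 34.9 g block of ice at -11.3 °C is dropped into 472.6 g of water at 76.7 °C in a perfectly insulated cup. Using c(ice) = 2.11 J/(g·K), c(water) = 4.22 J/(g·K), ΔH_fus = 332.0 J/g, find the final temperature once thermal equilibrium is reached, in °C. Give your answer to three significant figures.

Heat to bring ice to 0 °C and melt it: q₁ = 34.9×2.11×11.3 + 34.9×332.0 = 12419 J
Heat the water can supply cooling to 0 °C: 472.6×4.22×76.7 = 152968 J > q₁, so all ice melts.
Energy balance: 472.6×4.22×(76.7 − T) = 12419 + 34.9×4.22×(T − 0)
1994.372(76.7 − T) = 12419 + 147.278 T
152968 − 12419 = 2141.650 T
T = 140549 / 2141.650 = 65.63 °C

T_f = 65.6 °C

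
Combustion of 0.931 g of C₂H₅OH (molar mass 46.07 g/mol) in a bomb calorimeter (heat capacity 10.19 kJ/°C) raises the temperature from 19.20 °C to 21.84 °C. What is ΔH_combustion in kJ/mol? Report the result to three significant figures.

ΔH = -1330 kJ/mol

ΔT = 21.84 − 19.20 = 2.64 °C
q_cal = C_cal × ΔT = 10.19 × 2.64 = 26.9016 kJ
n = 0.931 / 46.07 = 0.02021 mol
q_rxn = −q_cal = -26.9016 kJ
ΔH = -26.9016 / 0.02021 = -1331 kJ/mol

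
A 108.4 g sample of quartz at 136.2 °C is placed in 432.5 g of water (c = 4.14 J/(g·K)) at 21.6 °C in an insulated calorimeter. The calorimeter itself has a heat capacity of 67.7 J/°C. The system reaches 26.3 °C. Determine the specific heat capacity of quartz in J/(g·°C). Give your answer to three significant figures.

c = 0.733 J/(g·°C)

q_gained = (432.5 × 4.14 + 67.7) × (26.3 − 21.6) = 8734 J
q_lost = 108.4 × c × (136.2 − 26.3) = 11913.16 c
Set equal: c = 8734 / 11913.16 = 0.733 J/(g·°C)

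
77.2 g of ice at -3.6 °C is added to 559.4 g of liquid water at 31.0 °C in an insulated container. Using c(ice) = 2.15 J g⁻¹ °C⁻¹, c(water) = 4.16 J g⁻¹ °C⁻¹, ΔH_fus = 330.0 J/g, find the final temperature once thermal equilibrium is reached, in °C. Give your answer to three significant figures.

Heat to bring ice to 0 °C and melt it: q₁ = 77.2×2.15×3.6 + 77.2×330.0 = 26074 J
Heat the water can supply cooling to 0 °C: 559.4×4.16×31.0 = 72140.2 J > q₁, so all ice melts.
Energy balance: 559.4×4.16×(31.0 − T) = 26074 + 77.2×4.16×(T − 0)
2327.104(31.0 − T) = 26074 + 321.152 T
72140.2 − 26074 = 2648.256 T
T = 46066.2 / 2648.256 = 17.39 °C

T_f = 17.4 °C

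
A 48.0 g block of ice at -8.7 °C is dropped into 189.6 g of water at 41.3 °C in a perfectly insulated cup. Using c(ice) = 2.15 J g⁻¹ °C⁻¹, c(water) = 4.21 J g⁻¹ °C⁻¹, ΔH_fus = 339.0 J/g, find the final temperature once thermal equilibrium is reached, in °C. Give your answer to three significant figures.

T_f = 15.8 °C

Heat to bring ice to 0 °C and melt it: q₁ = 48.0×2.15×8.7 + 48.0×339.0 = 17170 J
Heat the water can supply cooling to 0 °C: 189.6×4.21×41.3 = 32966.3 J > q₁, so all ice melts.
Energy balance: 189.6×4.21×(41.3 − T) = 17170 + 48.0×4.21×(T − 0)
798.216(41.3 − T) = 17170 + 202.08 T
32966.3 − 17170 = 1000.296 T
T = 15796.3 / 1000.296 = 15.79 °C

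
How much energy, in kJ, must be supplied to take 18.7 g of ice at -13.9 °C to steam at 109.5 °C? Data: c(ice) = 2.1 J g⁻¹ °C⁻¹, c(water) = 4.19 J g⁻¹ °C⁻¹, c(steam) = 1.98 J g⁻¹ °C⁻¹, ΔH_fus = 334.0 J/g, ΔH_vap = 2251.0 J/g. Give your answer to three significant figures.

q1 (heat ice -13.9→0.0 °C): 18.7 × 2.1 × 13.9 = 546 J
q2 (melt at 0 °C): 18.7 × 334.0 = 6246 J
q3 (heat water 0.0→100.0 °C): 18.7 × 4.19 × 100.0 = 7835 J
q4 (vaporize at 100 °C): 18.7 × 2251.0 = 42094 J
q5 (heat steam 100.0→109.5 °C): 18.7 × 1.98 × 9.5 = 352 J
Total: 546 + 6246 + 7835 + 42094 + 352 = 57073 J = 57.1 kJ

q = 57.1 kJ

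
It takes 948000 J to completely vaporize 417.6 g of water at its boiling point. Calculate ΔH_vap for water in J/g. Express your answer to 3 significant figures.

ΔH_vap = q / m = 948000 / 417.6 = 2270 J/g

ΔH_vap = 2270 J/g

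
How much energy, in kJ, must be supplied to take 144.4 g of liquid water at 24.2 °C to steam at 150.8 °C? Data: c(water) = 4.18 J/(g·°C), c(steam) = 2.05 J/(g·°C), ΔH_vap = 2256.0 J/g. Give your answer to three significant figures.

q1 (heat water 24.2→100.0 °C): 144.4 × 4.18 × 75.8 = 45752 J
q2 (vaporize at 100 °C): 144.4 × 2256.0 = 325766 J
q3 (heat steam 100.0→150.8 °C): 144.4 × 2.05 × 50.8 = 15038 J
Total: 45752 + 325766 + 15038 = 386556 J = 387 kJ

q = 387 kJ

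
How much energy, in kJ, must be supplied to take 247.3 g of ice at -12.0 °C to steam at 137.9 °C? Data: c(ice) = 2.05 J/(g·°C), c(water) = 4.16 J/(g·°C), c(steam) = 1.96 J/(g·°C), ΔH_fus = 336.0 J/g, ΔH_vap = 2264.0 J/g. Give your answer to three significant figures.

q = 770 kJ

q1 (heat ice -12.0→0.0 °C): 247.3 × 2.05 × 12.0 = 6084 J
q2 (melt at 0 °C): 247.3 × 336.0 = 83093 J
q3 (heat water 0.0→100.0 °C): 247.3 × 4.16 × 100.0 = 102877 J
q4 (vaporize at 100 °C): 247.3 × 2264.0 = 559887 J
q5 (heat steam 100.0→137.9 °C): 247.3 × 1.96 × 37.9 = 18370 J
Total: 6084 + 83093 + 102877 + 559887 + 18370 = 770311 J = 770 kJ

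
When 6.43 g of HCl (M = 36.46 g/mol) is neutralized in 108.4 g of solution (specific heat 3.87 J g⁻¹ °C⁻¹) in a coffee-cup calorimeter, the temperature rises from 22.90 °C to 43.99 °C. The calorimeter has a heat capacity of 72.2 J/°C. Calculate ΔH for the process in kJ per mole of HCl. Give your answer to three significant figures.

ΔH = -58.8 kJ/mol

|ΔT| = |43.99 − 22.90| = 21.09 °C
|q_surr| = (108.4 × 3.87 + 72.2) × 21.09 = 491.708 × 21.09 = 10370 J
n(HCl) = 6.43 / 36.46 = 0.1764 mol
Temperature rose, so q_rxn = −|q_surr| = -10.37 kJ
ΔH = q_rxn / n = -58.79 kJ/mol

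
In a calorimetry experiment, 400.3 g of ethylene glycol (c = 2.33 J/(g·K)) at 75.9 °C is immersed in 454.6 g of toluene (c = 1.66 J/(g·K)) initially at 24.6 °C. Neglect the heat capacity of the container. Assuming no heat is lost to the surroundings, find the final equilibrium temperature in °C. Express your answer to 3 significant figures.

Heat lost by ethylene glycol = heat gained by toluene.
(400.3)(2.33)(75.9 − T) = (454.6)(1.66)(T − 24.6)
932.699 (75.9 − T) = 754.636 (T − 24.6)
70792 − 932.699 T = 754.636 T − 18564
89356 = 1687.335 T
T = 52.96 °C

T_f = 53.0 °C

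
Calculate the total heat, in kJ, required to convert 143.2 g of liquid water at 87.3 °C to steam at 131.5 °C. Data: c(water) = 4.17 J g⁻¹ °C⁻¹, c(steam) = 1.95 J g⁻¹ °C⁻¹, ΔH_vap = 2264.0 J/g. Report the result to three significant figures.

q1 (heat water 87.3→100.0 °C): 143.2 × 4.17 × 12.7 = 7584 J
q2 (vaporize at 100 °C): 143.2 × 2264.0 = 324205 J
q3 (heat steam 100.0→131.5 °C): 143.2 × 1.95 × 31.5 = 8796 J
Total: 7584 + 324205 + 8796 = 340585 J = 341 kJ

q = 341 kJ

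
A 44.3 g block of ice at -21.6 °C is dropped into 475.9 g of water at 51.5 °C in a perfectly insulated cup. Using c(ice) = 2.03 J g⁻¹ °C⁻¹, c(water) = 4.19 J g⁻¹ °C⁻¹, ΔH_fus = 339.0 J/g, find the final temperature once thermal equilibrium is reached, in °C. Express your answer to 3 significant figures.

Heat to bring ice to 0 °C and melt it: q₁ = 44.3×2.03×21.6 + 44.3×339.0 = 16960 J
Heat the water can supply cooling to 0 °C: 475.9×4.19×51.5 = 102692 J > q₁, so all ice melts.
Energy balance: 475.9×4.19×(51.5 − T) = 16960 + 44.3×4.19×(T − 0)
1994.021(51.5 − T) = 16960 + 185.617 T
102692 − 16960 = 2179.638 T
T = 85732 / 2179.638 = 39.33 °C

T_f = 39.3 °C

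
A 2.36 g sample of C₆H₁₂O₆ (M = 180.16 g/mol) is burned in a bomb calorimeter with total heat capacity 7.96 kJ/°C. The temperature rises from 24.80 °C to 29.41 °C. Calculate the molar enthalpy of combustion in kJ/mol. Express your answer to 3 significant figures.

ΔH = -2800 kJ/mol

ΔT = 29.41 − 24.80 = 4.61 °C
q_cal = C_cal × ΔT = 7.96 × 4.61 = 36.6956 kJ
n = 2.36 / 180.16 = 0.01310 mol
q_rxn = −q_cal = -36.6956 kJ
ΔH = -36.6956 / 0.01310 = -2801 kJ/mol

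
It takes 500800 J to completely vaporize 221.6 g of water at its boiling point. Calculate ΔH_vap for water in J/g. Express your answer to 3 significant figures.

ΔH_vap = q / m = 500800 / 221.6 = 2260 J/g

ΔH_vap = 2260 J/g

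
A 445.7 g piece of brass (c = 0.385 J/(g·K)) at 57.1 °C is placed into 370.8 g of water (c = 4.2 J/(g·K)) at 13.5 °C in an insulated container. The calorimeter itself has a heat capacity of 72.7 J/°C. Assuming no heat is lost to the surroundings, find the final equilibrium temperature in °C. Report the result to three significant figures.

Heat lost by brass = heat gained by water + calorimeter.
(445.7)(0.385)(57.1 − T) = [(370.8)(4.2) + 72.7](T − 13.5)
171.5945 (57.1 − T) = 1630.06 (T − 13.5)
9798.0 − 171.5945 T = 1630.06 T − 22006
31804.0 = 1801.6545 T
T = 17.65 °C

T_f = 17.7 °C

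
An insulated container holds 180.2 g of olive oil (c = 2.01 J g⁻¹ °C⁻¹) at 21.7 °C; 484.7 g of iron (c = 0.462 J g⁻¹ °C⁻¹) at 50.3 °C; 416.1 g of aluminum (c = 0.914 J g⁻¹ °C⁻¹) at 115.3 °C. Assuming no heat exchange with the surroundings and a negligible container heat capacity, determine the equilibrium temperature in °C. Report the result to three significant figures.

T_f = 65.2 °C

Σ mᵢcᵢ(T − Tᵢ) = 0  ⇒  T = Σ mᵢcᵢTᵢ / Σ mᵢcᵢ
Σ mᵢcᵢ = 180.2×2.01 + 484.7×0.462 + 416.1×0.914 = 966.4488
Σ mᵢcᵢTᵢ = 362.202×21.7 + 223.9314×50.3 + 380.3154×115.3 = 62974
T = 62974 / 966.4488 = 65.16 °C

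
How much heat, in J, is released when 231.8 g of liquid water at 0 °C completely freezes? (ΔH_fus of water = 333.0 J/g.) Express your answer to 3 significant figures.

q = m × ΔH_fus = 231.8 × 333.0 = 77190 J

q = 77200 J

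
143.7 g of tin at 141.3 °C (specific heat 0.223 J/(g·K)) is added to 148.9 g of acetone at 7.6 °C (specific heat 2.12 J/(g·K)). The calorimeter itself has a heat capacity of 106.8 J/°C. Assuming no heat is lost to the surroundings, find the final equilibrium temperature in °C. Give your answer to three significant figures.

Heat lost by tin = heat gained by acetone + calorimeter.
(143.7)(0.223)(141.3 − T) = [(148.9)(2.12) + 106.8](T − 7.6)
32.0451 (141.3 − T) = 422.468 (T − 7.6)
4528.0 − 32.0451 T = 422.468 T − 3210.8
7738.8 = 454.5131 T
T = 17.03 °C

T_f = 17.0 °C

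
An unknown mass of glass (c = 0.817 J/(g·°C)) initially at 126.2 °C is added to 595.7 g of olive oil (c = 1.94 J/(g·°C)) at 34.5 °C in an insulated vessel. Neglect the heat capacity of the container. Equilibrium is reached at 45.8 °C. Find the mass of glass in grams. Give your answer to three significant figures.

q_gained = (595.7 × 1.94) × (45.8 − 34.5) = 13060 J
q_lost = m × 0.817 × (126.2 − 45.8) = 65.6868 m
m = 13060 / 65.6868 = 199 g

m = 199 g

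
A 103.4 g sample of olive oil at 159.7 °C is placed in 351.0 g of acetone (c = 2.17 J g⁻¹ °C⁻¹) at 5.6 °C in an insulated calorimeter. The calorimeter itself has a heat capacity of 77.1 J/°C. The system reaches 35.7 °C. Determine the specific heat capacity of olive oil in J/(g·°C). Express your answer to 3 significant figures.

q_gained = (351.0 × 2.17 + 77.1) × (35.7 − 5.6) = 25250 J
q_lost = 103.4 × c × (159.7 − 35.7) = 12821.6 c
Set equal: c = 25250 / 12821.6 = 1.97 J/(g·°C)

c = 1.97 J/(g·°C)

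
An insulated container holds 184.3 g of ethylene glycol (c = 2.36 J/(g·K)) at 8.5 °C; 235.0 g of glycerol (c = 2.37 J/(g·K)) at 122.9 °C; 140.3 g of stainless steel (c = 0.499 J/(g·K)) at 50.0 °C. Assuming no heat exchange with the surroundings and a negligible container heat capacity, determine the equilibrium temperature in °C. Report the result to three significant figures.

T_f = 71.2 °C

Σ mᵢcᵢ(T − Tᵢ) = 0  ⇒  T = Σ mᵢcᵢTᵢ / Σ mᵢcᵢ
Σ mᵢcᵢ = 184.3×2.36 + 235.0×2.37 + 140.3×0.499 = 1061.9077
Σ mᵢcᵢTᵢ = 434.948×8.5 + 556.95×122.9 + 70.0097×50.0 = 75647
T = 75647 / 1061.9077 = 71.24 °C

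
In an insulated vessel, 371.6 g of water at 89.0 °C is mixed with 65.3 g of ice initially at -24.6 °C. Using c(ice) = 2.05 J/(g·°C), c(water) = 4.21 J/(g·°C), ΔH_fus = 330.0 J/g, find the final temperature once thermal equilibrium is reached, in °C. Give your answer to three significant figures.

T_f = 62.2 °C

Heat to bring ice to 0 °C and melt it: q₁ = 65.3×2.05×24.6 + 65.3×330.0 = 24842 J
Heat the water can supply cooling to 0 °C: 371.6×4.21×89.0 = 139235 J > q₁, so all ice melts.
Energy balance: 371.6×4.21×(89.0 − T) = 24842 + 65.3×4.21×(T − 0)
1564.436(89.0 − T) = 24842 + 274.913 T
139235 − 24842 = 1839.349 T
T = 114393 / 1839.349 = 62.19 °C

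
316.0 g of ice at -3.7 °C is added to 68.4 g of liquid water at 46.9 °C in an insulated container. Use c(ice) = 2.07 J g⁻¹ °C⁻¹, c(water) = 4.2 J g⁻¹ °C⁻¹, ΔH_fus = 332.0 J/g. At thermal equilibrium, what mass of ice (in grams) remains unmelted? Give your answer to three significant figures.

m_ice remaining = 283 g

Heat to warm all ice to 0 °C: 316.0×2.07×3.7 = 2420.2 J
Heat released by water cooling to 0 °C: 68.4×4.2×46.9 = 13473 J
13473 J < 2420.2 + 316.0×332.0 = 107332.2 J, so not all ice melts; final T = 0 °C.
Heat left for melting: 13473 − 2420.2 = 11052.8 J
Mass melted = 11052.8 / 332.0 = 33.29 g
Ice remaining = 316.0 − 33.29 = 282.71 g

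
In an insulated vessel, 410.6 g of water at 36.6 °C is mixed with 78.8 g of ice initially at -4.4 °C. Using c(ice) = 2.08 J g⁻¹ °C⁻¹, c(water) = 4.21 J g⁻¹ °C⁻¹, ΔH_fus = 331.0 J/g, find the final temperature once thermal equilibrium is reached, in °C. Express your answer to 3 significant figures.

T_f = 17.7 °C

Heat to bring ice to 0 °C and melt it: q₁ = 78.8×2.08×4.4 + 78.8×331.0 = 26804 J
Heat the water can supply cooling to 0 °C: 410.6×4.21×36.6 = 63267.7 J > q₁, so all ice melts.
Energy balance: 410.6×4.21×(36.6 − T) = 26804 + 78.8×4.21×(T − 0)
1728.626(36.6 − T) = 26804 + 331.748 T
63267.7 − 26804 = 2060.374 T
T = 36463.7 / 2060.374 = 17.70 °C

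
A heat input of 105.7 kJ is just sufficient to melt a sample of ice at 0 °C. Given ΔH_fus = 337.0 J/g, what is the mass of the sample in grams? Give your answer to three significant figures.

m = q / ΔH_fus = 105700 J / 337.0 J/g = 314 g

m = 314 g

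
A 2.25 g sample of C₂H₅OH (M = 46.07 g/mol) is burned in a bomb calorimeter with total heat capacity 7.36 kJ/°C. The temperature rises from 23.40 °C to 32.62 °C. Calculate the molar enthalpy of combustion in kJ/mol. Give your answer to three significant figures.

ΔH = -1390 kJ/mol

ΔT = 32.62 − 23.40 = 9.22 °C
q_cal = C_cal × ΔT = 7.36 × 9.22 = 67.8592 kJ
n = 2.25 / 46.07 = 0.04884 mol
q_rxn = −q_cal = -67.8592 kJ
ΔH = -67.8592 / 0.04884 = -1389 kJ/mol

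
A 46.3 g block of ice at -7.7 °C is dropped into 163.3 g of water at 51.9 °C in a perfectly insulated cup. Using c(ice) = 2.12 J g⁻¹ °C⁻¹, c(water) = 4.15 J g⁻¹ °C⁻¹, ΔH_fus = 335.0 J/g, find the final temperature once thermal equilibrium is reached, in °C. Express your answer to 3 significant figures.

Heat to bring ice to 0 °C and melt it: q₁ = 46.3×2.12×7.7 + 46.3×335.0 = 16266 J
Heat the water can supply cooling to 0 °C: 163.3×4.15×51.9 = 35172.4 J > q₁, so all ice melts.
Energy balance: 163.3×4.15×(51.9 − T) = 16266 + 46.3×4.15×(T − 0)
677.695(51.9 − T) = 16266 + 192.145 T
35172.4 − 16266 = 869.840 T
T = 18906.4 / 869.840 = 21.74 °C

T_f = 21.7 °C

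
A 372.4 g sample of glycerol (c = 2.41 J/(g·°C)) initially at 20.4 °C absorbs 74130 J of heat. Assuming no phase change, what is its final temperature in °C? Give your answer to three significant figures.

T_f = 103 °C

ΔT = q / (m c) = 74130 / (372.4 × 2.41) = 82.60 °C
T_f = 20.4 + 82.60 = 103.00 °C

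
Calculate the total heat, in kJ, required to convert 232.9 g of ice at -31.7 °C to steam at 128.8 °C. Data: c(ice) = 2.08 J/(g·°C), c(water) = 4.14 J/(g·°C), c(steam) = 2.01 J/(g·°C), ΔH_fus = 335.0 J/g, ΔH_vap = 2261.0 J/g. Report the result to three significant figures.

q = 730 kJ

q1 (heat ice -31.7→0.0 °C): 232.9 × 2.08 × 31.7 = 15356 J
q2 (melt at 0 °C): 232.9 × 335.0 = 78022 J
q3 (heat water 0.0→100.0 °C): 232.9 × 4.14 × 100.0 = 96421 J
q4 (vaporize at 100 °C): 232.9 × 2261.0 = 526587 J
q5 (heat steam 100.0→128.8 °C): 232.9 × 2.01 × 28.8 = 13482 J
Total: 15356 + 78022 + 96421 + 526587 + 13482 = 729868 J = 730 kJ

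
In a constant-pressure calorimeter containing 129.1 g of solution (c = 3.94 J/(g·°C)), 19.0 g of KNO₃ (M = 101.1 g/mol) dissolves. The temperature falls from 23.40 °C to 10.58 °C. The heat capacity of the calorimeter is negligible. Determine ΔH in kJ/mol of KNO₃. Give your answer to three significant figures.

ΔH = 34.7 kJ/mol

|ΔT| = |10.58 − 23.40| = 12.82 °C
|q_surr| = (129.1 × 3.94) × 12.82 = 508.654 × 12.82 = 6521 J
n(KNO₃) = 19.0 / 101.1 = 0.1879 mol
Temperature fell, so q_rxn = +|q_surr| = 6.521 kJ
ΔH = q_rxn / n = 34.70 kJ/mol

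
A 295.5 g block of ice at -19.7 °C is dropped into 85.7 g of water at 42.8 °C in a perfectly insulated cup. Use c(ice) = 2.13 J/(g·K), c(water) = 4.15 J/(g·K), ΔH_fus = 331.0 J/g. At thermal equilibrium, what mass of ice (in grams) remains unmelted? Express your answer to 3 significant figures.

Heat to warm all ice to 0 °C: 295.5×2.13×19.7 = 12399 J
Heat released by water cooling to 0 °C: 85.7×4.15×42.8 = 15222 J
15222 J < 12399 + 295.5×331.0 = 110209.5 J, so not all ice melts; final T = 0 °C.
Heat left for melting: 15222 − 12399 = 2823 J
Mass melted = 2823 / 331.0 = 8.529 g
Ice remaining = 295.5 − 8.529 = 286.971 g

m_ice remaining = 287 g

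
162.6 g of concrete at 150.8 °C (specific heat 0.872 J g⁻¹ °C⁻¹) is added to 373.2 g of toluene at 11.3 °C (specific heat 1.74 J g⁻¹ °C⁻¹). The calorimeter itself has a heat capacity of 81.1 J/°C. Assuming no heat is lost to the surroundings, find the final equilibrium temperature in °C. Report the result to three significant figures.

T_f = 34.0 °C

Heat lost by concrete = heat gained by toluene + calorimeter.
(162.6)(0.872)(150.8 − T) = [(373.2)(1.74) + 81.1](T − 11.3)
141.7872 (150.8 − T) = 730.468 (T − 11.3)
21382 − 141.7872 T = 730.468 T − 8254.3
29636.3 = 872.2552 T
T = 33.98 °C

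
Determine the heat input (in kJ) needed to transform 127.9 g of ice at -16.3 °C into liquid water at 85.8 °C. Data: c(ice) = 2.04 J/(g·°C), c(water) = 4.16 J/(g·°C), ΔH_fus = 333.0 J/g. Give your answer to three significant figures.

q = 92.5 kJ

q1 (heat ice -16.3→0.0 °C): 127.9 × 2.04 × 16.3 = 4253 J
q2 (melt at 0 °C): 127.9 × 333.0 = 42591 J
q3 (heat water 0.0→85.8 °C): 127.9 × 4.16 × 85.8 = 45651 J
Total: 4253 + 42591 + 45651 = 92495 J = 92.5 kJ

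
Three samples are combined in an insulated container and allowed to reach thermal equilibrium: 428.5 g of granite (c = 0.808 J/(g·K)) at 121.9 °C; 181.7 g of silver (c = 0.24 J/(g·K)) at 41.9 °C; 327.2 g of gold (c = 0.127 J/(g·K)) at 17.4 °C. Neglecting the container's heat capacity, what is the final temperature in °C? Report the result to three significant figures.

T_f = 104 °C

Σ mᵢcᵢ(T − Tᵢ) = 0  ⇒  T = Σ mᵢcᵢTᵢ / Σ mᵢcᵢ
Σ mᵢcᵢ = 428.5×0.808 + 181.7×0.24 + 327.2×0.127 = 431.3904
Σ mᵢcᵢTᵢ = 346.228×121.9 + 43.608×41.9 + 41.5544×17.4 = 44755
T = 44755 / 431.3904 = 103.7 °C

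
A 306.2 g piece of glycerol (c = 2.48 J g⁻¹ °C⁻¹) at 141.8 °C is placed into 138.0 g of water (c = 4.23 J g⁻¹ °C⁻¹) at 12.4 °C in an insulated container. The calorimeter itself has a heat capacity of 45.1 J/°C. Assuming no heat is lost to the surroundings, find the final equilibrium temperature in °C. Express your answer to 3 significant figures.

T_f = 83.2 °C

Heat lost by glycerol = heat gained by water + calorimeter.
(306.2)(2.48)(141.8 − T) = [(138.0)(4.23) + 45.1](T − 12.4)
759.376 (141.8 − T) = 628.84 (T − 12.4)
107680 − 759.376 T = 628.84 T − 7797.6
115477.6 = 1388.216 T
T = 83.18 °C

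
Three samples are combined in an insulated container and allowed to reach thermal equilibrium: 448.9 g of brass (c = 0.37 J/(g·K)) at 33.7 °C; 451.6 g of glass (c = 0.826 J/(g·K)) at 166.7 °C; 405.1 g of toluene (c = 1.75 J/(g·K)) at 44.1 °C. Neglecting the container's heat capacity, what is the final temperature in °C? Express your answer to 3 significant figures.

T_f = 79.4 °C

Σ mᵢcᵢ(T − Tᵢ) = 0  ⇒  T = Σ mᵢcᵢTᵢ / Σ mᵢcᵢ
Σ mᵢcᵢ = 448.9×0.37 + 451.6×0.826 + 405.1×1.75 = 1248.0396
Σ mᵢcᵢTᵢ = 166.093×33.7 + 373.0216×166.7 + 708.925×44.1 = 99044
T = 99044 / 1248.0396 = 79.36 °C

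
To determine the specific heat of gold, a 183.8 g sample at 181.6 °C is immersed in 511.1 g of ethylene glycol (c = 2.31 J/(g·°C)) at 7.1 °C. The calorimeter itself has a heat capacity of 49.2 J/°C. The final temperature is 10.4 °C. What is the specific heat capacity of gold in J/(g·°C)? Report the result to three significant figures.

c = 0.129 J/(g·°C)

q_gained = (511.1 × 2.31 + 49.2) × (10.4 − 7.1) = 4058 J
q_lost = 183.8 × c × (181.6 − 10.4) = 31466.56 c
Set equal: c = 4058 / 31466.56 = 0.129 J/(g·°C)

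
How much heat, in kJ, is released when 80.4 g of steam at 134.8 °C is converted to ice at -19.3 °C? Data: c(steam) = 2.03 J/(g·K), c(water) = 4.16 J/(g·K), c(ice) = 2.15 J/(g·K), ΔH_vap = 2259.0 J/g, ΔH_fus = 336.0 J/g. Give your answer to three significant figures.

q = 251 kJ

q1 (cool steam 134.8→100 °C): 80.4 × 2.03 × 34.8 = 5680 J
q2 (condense at 100 °C): 80.4 × 2259.0 = 181624 J
q3 (cool water 100→0 °C): 80.4 × 4.16 × 100.0 = 33446 J
q4 (freeze at 0 °C): 80.4 × 336.0 = 27014 J
q5 (cool ice 0→-19.3 °C): 80.4 × 2.15 × 19.3 = 3336 J
Total: 5680 + 181624 + 33446 + 27014 + 3336 = 251100 J = 251 kJ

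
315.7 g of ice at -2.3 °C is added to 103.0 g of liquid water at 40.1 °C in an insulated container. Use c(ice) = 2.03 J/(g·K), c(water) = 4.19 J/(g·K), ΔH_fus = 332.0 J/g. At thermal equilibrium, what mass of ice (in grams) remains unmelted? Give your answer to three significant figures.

m_ice remaining = 268 g

Heat to warm all ice to 0 °C: 315.7×2.03×2.3 = 1474.0 J
Heat released by water cooling to 0 °C: 103.0×4.19×40.1 = 17306 J
17306 J < 1474.0 + 315.7×332.0 = 106286.4 J, so not all ice melts; final T = 0 °C.
Heat left for melting: 17306 − 1474.0 = 15832.0 J
Mass melted = 15832.0 / 332.0 = 47.69 g
Ice remaining = 315.7 − 47.69 = 268.01 g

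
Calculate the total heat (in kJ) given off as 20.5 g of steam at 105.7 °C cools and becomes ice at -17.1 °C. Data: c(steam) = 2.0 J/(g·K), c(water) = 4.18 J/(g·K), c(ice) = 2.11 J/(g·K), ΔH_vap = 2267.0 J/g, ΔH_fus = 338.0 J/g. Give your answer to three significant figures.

q1 (cool steam 105.7→100 °C): 20.5 × 2.0 × 5.7 = 234 J
q2 (condense at 100 °C): 20.5 × 2267.0 = 46474 J
q3 (cool water 100→0 °C): 20.5 × 4.18 × 100.0 = 8569 J
q4 (freeze at 0 °C): 20.5 × 338.0 = 6929 J
q5 (cool ice 0→-17.1 °C): 20.5 × 2.11 × 17.1 = 740 J
Total: 234 + 46474 + 8569 + 6929 + 740 = 62946 J = 62.9 kJ

q = 62.9 kJ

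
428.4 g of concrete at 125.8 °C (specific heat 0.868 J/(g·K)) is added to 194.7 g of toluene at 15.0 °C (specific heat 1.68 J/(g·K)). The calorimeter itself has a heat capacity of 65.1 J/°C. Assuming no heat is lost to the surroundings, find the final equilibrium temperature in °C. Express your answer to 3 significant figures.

Heat lost by concrete = heat gained by toluene + calorimeter.
(428.4)(0.868)(125.8 − T) = [(194.7)(1.68) + 65.1](T − 15.0)
371.8512 (125.8 − T) = 392.196 (T − 15.0)
46779 − 371.8512 T = 392.196 T − 5882.9
52661.9 = 764.0472 T
T = 68.92 °C

T_f = 68.9 °C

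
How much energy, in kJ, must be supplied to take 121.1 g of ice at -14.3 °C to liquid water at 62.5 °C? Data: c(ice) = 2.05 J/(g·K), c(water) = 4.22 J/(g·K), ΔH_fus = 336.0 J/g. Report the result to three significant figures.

q1 (heat ice -14.3→0.0 °C): 121.1 × 2.05 × 14.3 = 3550 J
q2 (melt at 0 °C): 121.1 × 336.0 = 40690 J
q3 (heat water 0.0→62.5 °C): 121.1 × 4.22 × 62.5 = 31940 J
Total: 3550 + 40690 + 31940 = 76180 J = 76.2 kJ

q = 76.2 kJ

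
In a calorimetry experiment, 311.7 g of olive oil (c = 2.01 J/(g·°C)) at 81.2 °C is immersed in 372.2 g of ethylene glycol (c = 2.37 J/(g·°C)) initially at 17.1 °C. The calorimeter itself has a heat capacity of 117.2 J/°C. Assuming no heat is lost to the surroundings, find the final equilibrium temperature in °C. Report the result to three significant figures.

Heat lost by olive oil = heat gained by ethylene glycol + calorimeter.
(311.7)(2.01)(81.2 − T) = [(372.2)(2.37) + 117.2](T − 17.1)
626.517 (81.2 − T) = 999.314 (T − 17.1)
50873 − 626.517 T = 999.314 T − 17088
67961 = 1625.831 T
T = 41.80 °C

T_f = 41.8 °C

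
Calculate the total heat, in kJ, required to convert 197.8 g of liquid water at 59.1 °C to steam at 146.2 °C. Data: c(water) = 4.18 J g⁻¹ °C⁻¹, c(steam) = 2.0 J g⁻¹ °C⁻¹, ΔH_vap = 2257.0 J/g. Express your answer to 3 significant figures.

q = 499 kJ

q1 (heat water 59.1→100.0 °C): 197.8 × 4.18 × 40.9 = 33816 J
q2 (vaporize at 100 °C): 197.8 × 2257.0 = 446435 J
q3 (heat steam 100.0→146.2 °C): 197.8 × 2.0 × 46.2 = 18277 J
Total: 33816 + 446435 + 18277 = 498528 J = 499 kJ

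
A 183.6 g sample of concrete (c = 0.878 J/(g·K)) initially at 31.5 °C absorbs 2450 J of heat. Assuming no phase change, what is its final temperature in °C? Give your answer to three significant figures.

ΔT = q / (m c) = 2450 / (183.6 × 0.878) = 15.20 °C
T_f = 31.5 + 15.20 = 46.70 °C

T_f = 46.7 °C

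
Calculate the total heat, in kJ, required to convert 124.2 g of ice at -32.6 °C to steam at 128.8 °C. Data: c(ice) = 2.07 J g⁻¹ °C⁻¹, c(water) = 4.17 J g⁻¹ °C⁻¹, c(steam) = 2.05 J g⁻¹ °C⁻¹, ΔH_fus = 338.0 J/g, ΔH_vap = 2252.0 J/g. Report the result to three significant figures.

q = 389 kJ

q1 (heat ice -32.6→0.0 °C): 124.2 × 2.07 × 32.6 = 8381 J
q2 (melt at 0 °C): 124.2 × 338.0 = 41980 J
q3 (heat water 0.0→100.0 °C): 124.2 × 4.17 × 100.0 = 51791 J
q4 (vaporize at 100 °C): 124.2 × 2252.0 = 279698 J
q5 (heat steam 100.0→128.8 °C): 124.2 × 2.05 × 28.8 = 7333 J
Total: 8381 + 41980 + 51791 + 279698 + 7333 = 389183 J = 389 kJ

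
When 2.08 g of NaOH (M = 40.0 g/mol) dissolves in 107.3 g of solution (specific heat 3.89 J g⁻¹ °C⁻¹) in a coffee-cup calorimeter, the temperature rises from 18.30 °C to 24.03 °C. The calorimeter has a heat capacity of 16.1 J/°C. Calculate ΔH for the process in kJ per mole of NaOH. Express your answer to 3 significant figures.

|ΔT| = |24.03 − 18.30| = 5.73 °C
|q_surr| = (107.3 × 3.89 + 16.1) × 5.73 = 433.497 × 5.73 = 2484 J
n(NaOH) = 2.08 / 40.0 = 0.05200 mol
Temperature rose, so q_rxn = −|q_surr| = -2.484 kJ
ΔH = q_rxn / n = -47.77 kJ/mol

ΔH = -47.8 kJ/mol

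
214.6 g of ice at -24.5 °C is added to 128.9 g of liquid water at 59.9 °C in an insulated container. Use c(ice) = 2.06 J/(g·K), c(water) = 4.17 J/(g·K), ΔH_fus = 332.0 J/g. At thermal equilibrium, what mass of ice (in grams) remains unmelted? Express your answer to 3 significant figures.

Heat to warm all ice to 0 °C: 214.6×2.06×24.5 = 10831 J
Heat released by water cooling to 0 °C: 128.9×4.17×59.9 = 32197 J
32197 J < 10831 + 214.6×332.0 = 82078.2 J, so not all ice melts; final T = 0 °C.
Heat left for melting: 32197 − 10831 = 21366 J
Mass melted = 21366 / 332.0 = 64.36 g
Ice remaining = 214.6 − 64.36 = 150.24 g

m_ice remaining = 150 g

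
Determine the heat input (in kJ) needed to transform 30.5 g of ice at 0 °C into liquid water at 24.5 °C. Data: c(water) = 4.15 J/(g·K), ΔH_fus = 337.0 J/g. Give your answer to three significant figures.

q1 (melt at 0 °C): 30.5 × 337.0 = 10279 J
q2 (heat water 0.0→24.5 °C): 30.5 × 4.15 × 24.5 = 3101 J
Total: 10279 + 3101 = 13380 J = 13.4 kJ

q = 13.4 kJ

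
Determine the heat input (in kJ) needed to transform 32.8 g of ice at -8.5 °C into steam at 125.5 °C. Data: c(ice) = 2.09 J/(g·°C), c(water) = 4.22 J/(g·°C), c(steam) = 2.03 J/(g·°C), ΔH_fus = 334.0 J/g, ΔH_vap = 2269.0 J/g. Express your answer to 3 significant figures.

q1 (heat ice -8.5→0.0 °C): 32.8 × 2.09 × 8.5 = 583 J
q2 (melt at 0 °C): 32.8 × 334.0 = 10955 J
q3 (heat water 0.0→100.0 °C): 32.8 × 4.22 × 100.0 = 13842 J
q4 (vaporize at 100 °C): 32.8 × 2269.0 = 74423 J
q5 (heat steam 100.0→125.5 °C): 32.8 × 2.03 × 25.5 = 1698 J
Total: 583 + 10955 + 13842 + 74423 + 1698 = 101501 J = 102 kJ

q = 102 kJ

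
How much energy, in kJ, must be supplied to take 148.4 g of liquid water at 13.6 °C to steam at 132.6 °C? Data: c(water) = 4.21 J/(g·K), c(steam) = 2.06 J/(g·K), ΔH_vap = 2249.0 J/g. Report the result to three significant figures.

q1 (heat water 13.6→100.0 °C): 148.4 × 4.21 × 86.4 = 53980 J
q2 (vaporize at 100 °C): 148.4 × 2249.0 = 333752 J
q3 (heat steam 100.0→132.6 °C): 148.4 × 2.06 × 32.6 = 9966 J
Total: 53980 + 333752 + 9966 = 397698 J = 398 kJ

q = 398 kJ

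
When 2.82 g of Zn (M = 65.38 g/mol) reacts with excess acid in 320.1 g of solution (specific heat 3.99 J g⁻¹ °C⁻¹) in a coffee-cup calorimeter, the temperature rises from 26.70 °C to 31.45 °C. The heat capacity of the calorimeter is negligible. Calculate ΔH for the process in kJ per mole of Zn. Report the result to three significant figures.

ΔH = -141 kJ/mol

|ΔT| = |31.45 − 26.70| = 4.75 °C
|q_surr| = (320.1 × 3.99) × 4.75 = 1277.199 × 4.75 = 6067 J
n(Zn) = 2.82 / 65.38 = 0.04313 mol
Temperature rose, so q_rxn = −|q_surr| = -6.067 kJ
ΔH = q_rxn / n = -140.7 kJ/mol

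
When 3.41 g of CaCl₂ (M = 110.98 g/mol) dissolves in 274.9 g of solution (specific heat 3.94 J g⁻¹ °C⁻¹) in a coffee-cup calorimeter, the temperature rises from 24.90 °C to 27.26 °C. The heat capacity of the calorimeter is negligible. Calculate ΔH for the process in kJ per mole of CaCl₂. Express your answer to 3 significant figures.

|ΔT| = |27.26 − 24.90| = 2.36 °C
|q_surr| = (274.9 × 3.94) × 2.36 = 1083.106 × 2.36 = 2556 J
n(CaCl₂) = 3.41 / 110.98 = 0.03073 mol
Temperature rose, so q_rxn = −|q_surr| = -2.556 kJ
ΔH = q_rxn / n = -83.18 kJ/mol

ΔH = -83.2 kJ/mol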